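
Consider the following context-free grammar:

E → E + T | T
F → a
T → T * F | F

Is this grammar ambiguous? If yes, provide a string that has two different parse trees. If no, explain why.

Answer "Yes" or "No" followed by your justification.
This is the standard stratified expression grammar: '+' is introduced only by the left-recursive rule E → E + T and '*' only by the left-recursive rule T → T * F, with F → a. For any string, the last '+' must be the one produced at the root E (everything after it is a T containing no '+'), and likewise within each T the last '*' is produced at its root. This fixes the parse tree uniquely (left-associative, '*' binding tighter than '+'), so every string has exactly one parse tree.

Final answer: No - the grammar is unambiguous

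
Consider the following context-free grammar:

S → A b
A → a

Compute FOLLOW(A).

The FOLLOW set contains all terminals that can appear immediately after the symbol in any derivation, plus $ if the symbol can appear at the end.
A occurs only in S → A b, where it is immediately followed by the terminal b. So FOLLOW(A) = {b}.

Final answer: {b}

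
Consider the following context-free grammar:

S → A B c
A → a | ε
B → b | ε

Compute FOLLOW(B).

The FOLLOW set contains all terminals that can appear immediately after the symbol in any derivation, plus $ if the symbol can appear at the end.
B occurs in S → A B c, immediately followed by the terminal c. So FOLLOW(B) = {c}.

Final answer: {c}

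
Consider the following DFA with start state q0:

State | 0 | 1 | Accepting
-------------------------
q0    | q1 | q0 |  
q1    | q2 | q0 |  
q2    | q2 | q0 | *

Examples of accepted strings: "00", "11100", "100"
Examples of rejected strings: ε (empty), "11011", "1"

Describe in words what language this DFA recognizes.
binary strings ending with '00'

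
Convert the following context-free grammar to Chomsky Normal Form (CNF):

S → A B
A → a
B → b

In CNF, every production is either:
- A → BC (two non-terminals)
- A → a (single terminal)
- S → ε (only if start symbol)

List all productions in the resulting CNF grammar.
The grammar has no ε-productions or unit productions to eliminate.
S → A B is already in CNF (two non-terminals) – keep it.
A → a is already in CNF (single terminal) – keep it.
B → b is already in CNF (single terminal) – keep it.
Resulting CNF grammar (3 productions): A → a; B → b; S → A B

Final answer: A → a; B → b; S → A B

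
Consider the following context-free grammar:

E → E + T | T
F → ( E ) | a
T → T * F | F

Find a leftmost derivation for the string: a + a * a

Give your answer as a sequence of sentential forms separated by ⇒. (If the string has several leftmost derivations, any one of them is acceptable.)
Start with E.
Step 1: the leftmost non-terminal is E; apply E → E + T:  E + T
Step 2: the leftmost non-terminal is E; apply E → T:  T + T
Step 3: the leftmost non-terminal is T; apply T → F:  F + T
Step 4: the leftmost non-terminal is F; apply F → a:  a + T
Step 5: the leftmost non-terminal is T; apply T → T * F:  a + T * F
Step 6: the leftmost non-terminal is T; apply T → F:  a + F * F
Step 7: the leftmost non-terminal is F; apply F → a:  a + a * F
Step 8: the leftmost non-terminal is F; apply F → a:  a + a * a

Final answer: E ⇒ E + T ⇒ T + T ⇒ F + T ⇒ a + T ⇒ a + T * F ⇒ a + F * F ⇒ a + a * F ⇒ a + a * a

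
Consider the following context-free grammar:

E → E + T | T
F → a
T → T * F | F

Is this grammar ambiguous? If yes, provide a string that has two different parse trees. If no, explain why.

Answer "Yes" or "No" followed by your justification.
This is the standard stratified expression grammar: '+' is introduced only by the left-recursive rule E → E + T and '*' only by the left-recursive rule T → T * F, with F → a. For any string, the last '+' must be the one produced at the root E (everything after it is a T containing no '+'), and likewise within each T the last '*' is produced at its root. This fixes the parse tree uniquely (left-associative, '*' binding tighter than '+'), so every string has exactly one parse tree.

Final answer: No - the grammar is unambiguous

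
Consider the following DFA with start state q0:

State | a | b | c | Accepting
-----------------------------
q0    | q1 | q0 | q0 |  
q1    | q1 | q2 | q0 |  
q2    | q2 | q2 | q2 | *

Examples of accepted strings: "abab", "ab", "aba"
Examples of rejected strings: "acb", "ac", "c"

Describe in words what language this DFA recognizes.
strings over {a,b,c} containing 'ab' as substring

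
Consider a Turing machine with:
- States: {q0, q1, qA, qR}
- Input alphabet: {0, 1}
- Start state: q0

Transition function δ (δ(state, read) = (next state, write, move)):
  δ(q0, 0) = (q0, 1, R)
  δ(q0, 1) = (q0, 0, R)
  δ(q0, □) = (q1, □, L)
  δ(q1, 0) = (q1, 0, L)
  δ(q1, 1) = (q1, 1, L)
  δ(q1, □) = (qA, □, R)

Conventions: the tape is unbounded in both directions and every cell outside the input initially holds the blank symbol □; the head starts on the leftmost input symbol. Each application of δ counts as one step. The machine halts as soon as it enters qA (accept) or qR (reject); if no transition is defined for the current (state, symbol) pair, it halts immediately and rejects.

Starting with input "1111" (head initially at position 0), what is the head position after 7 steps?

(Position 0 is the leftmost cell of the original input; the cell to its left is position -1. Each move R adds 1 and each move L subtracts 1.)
Step 0: [q0]1111 (head at position 0)
Step 1: δ(q0, 1) = (q0, 0, R)  ⊢  0[q0]111 (head at position 1)
Step 2: δ(q0, 1) = (q0, 0, R)  ⊢  00[q0]11 (head at position 2)
Step 3: δ(q0, 1) = (q0, 0, R)  ⊢  000[q0]1 (head at position 3)
Step 4: δ(q0, 1) = (q0, 0, R)  ⊢  0000[q0]□ (head at position 4)
Step 5: δ(q0, □) = (q1, □, L)  ⊢  000[q1]0□ (head at position 3)
Step 6: δ(q1, 0) = (q1, 0, L)  ⊢  00[q1]00□ (head at position 2)
Step 7: δ(q1, 0) = (q1, 0, L)  ⊢  0[q1]000□ (head at position 1)
Head position after 7 steps: 1

Final answer: Position 1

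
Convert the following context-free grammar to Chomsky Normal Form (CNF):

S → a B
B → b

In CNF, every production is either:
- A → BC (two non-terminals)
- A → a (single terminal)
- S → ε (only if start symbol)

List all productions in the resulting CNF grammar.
The grammar has no ε-productions or unit productions to eliminate.
S → a B has terminal a in a right-hand side of length ≥ 2: introduce T_a → a and use T_a in place of a.
B → b is already in CNF (single terminal) – keep it.
S → a B becomes S → T_a B.
Resulting CNF grammar (3 productions): T_a → a; B → b; S → T_a B

Final answer: T_a → a; B → b; S → T_a B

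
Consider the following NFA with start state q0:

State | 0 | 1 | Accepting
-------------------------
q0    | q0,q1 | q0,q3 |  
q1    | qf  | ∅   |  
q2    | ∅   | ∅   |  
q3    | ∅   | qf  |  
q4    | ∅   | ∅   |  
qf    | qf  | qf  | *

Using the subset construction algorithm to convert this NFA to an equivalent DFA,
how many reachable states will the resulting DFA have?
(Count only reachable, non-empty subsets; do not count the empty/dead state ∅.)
Start subset: {q0}
{q0}: on 0 → {q0, q1}, on 1 → {q0, q3}
{q0, q1}: on 0 → {q0, q1, qf}, on 1 → {q0, q3}
{q0, q3}: on 0 → {q0, q1}, on 1 → {q0, q3, qf}
{q0, q1, qf}: on 0 → {q0, q1, qf}, on 1 → {q0, q3, qf}
{q0, q3, qf}: on 0 → {q0, q1, qf}, on 1 → {q0, q3, qf}
Reachable non-empty subsets: {q0}, {q0, q1}, {q0, q3}, {q0, q1, qf}, {q0, q3, qf} — 5 in total.

Final answer: 5 states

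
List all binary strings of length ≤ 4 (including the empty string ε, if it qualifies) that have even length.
Checking every binary string of length 0 to 4:
  Length 0: accepted: ε | rejected: (none)
  Length 1: accepted: (none) | rejected: 0, 1
  Length 2: accepted: 00, 01, 10, 11 | rejected: (none)
  Length 3: accepted: (none) | rejected: 000, 001, 010, 011, 100, 101, 110, 111
  Length 4: accepted: 0000, 0001, 0010, 0011, 0100, 0101, 0110, 0111, 1000, 1001, 1010, 1011, 1100, 1101, 1110, 1111 | rejected: (none)
Total: 21 string(s).

Final answer: ε, 00, 01, 10, 11, 0000, 0001, 0010, 0011, 0100, 0101, 0110, 0111, 1000, 1001, 1010, 1011, 1100, 1101, 1110, 1111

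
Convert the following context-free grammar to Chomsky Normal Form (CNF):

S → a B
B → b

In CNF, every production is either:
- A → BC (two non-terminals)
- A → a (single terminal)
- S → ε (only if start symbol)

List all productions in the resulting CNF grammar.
The grammar has no ε-productions or unit productions to eliminate.
S → a B has terminal a in a right-hand side of length ≥ 2: introduce T_a → a and use T_a in place of a.
B → b is already in CNF (single terminal) – keep it.
S → a B becomes S → T_a B.
Resulting CNF grammar (3 productions): T_a → a; B → b; S → T_a B

Final answer: T_a → a; B → b; S → T_a B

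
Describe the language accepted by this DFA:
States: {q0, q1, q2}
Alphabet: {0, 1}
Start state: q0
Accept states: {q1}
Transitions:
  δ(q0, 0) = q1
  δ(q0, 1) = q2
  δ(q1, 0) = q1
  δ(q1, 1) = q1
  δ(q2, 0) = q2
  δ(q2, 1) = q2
Analyzing the DFA structure:
Start state: q0
Accept states: {q1}
Interpreting what each state remembers (checking against the transitions):
  q0: nothing has been read yet
  q1: the first symbol was 0
  q2: the first symbol was 1 (trap state)
  δ(q0, 0): in q0 (nothing has been read yet), after reading 0 we have: the first symbol was 0 → q1
  δ(q0, 1): in q0 (nothing has been read yet), after reading 1 we have: the first symbol was 1 (trap state) → q2
  δ(q1, 0): in q1 (the first symbol was 0), after reading 0 we have: the first symbol was 0 → q1
  δ(q1, 1): in q1 (the first symbol was 0), after reading 1 we have: the first symbol was 0 → q1
  δ(q2, 0): in q2 (the first symbol was 1 (trap state)), after reading 0 we have: the first symbol was 1 (trap state) → q2
  δ(q2, 1): in q2 (the first symbol was 1 (trap state)), after reading 1 we have: the first symbol was 1 (trap state) → q2
A string is accepted iff it ends in {q1}, i.e. the first symbol was 0.
Language: All binary strings starting with 0

Final answer: All binary strings starting with 0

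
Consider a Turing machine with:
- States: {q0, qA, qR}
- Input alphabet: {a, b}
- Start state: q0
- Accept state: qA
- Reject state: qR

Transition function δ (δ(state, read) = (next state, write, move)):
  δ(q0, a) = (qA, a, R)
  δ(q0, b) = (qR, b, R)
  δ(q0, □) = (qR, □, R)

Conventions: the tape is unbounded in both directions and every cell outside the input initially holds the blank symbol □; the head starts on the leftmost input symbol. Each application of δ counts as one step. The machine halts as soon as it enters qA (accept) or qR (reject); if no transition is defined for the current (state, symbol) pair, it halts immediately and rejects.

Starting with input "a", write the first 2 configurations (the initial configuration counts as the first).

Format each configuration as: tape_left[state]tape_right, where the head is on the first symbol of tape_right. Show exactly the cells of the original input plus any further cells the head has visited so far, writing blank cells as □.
Step 0: [q0]a (head at position 0)
Step 1: δ(q0, a) = (qA, a, R)  ⊢  a[qA]□ (head at position 1)

Final answer: [q0]a ⊢ a[qA]□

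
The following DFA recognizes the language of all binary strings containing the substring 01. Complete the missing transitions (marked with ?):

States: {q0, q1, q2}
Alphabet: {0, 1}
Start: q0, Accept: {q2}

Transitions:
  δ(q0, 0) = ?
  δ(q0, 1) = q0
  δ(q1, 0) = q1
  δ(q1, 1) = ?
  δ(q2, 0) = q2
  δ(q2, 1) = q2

What each state remembers (consistent with the given transitions and accept states):
  q0: 01 not seen yet and the last symbol was not 0
  q1: 01 not seen yet and the last symbol was 0
  q2: the substring 01 has already been seen
Filling in the missing entries:
  δ(q0, 0): in q0 (01 not seen yet and the last symbol was not 0), after reading 0 we have: 01 not seen yet and the last symbol was 0 → q1
  δ(q1, 1): in q1 (01 not seen yet and the last symbol was 0), after reading 1 we have: the substring 01 has already been seen → q2

Final answer: δ(q0, 0) = q1; δ(q1, 1) = q2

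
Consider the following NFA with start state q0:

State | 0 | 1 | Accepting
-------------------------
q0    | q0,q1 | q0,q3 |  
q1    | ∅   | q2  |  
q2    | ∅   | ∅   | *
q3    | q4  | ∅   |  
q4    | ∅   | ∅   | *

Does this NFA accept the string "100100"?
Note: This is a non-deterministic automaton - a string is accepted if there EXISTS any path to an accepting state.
Track the set of states the NFA could be in: start {q0}
Read '1': {q0} → {q0, q3}
Read '0': {q0, q3} → {q0, q1, q4}
Read '0': {q0, q1, q4} → {q0, q1}
Read '1': {q0, q1} → {q0, q2, q3}
Read '0': {q0, q2, q3} → {q0, q1, q4}
Read '0': {q0, q1, q4} → {q0, q1}
Final set {q0, q1} contains no accepting state → rejected.

Final answer: No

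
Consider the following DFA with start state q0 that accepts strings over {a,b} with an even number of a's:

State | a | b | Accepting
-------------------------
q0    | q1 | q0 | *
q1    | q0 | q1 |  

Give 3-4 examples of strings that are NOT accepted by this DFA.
Any strings that end in a non-accepting state work; for example:
"aaa": q0 → q1 → q0 → q1; q1 is not accepting → rejected
"abb": q0 → q1 → q1 → q1; q1 is not accepting → rejected
"babb": q0 → q0 → q1 → q1 → q1; q1 is not accepting → rejected
"bbba": q0 → q0 → q0 → q0 → q1; q1 is not accepting → rejected

Final answer: "aaa", "abb", "babb", "bbba"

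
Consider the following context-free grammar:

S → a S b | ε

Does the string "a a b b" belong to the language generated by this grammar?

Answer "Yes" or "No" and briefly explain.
A derivation exists: S ⇒ a S b ⇒ a a S b b ⇒ a a b b (using S → a S b twice, then S → ε).

Final answer: Yes - a valid derivation exists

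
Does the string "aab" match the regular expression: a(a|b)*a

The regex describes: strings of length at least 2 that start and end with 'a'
No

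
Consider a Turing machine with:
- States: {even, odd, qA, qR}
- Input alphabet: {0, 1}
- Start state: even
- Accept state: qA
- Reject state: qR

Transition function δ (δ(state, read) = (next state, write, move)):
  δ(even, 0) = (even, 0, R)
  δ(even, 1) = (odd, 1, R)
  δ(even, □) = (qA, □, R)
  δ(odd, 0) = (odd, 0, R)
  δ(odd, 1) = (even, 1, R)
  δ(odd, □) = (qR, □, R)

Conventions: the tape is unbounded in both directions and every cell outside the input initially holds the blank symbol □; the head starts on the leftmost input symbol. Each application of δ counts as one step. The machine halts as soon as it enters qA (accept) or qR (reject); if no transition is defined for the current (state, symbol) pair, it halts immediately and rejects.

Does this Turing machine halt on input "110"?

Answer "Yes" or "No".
Step 0: [even]110 (head at position 0)
Step 1: δ(even, 1) = (odd, 1, R)  ⊢  1[odd]10 (head at position 1)
Step 2: δ(odd, 1) = (even, 1, R)  ⊢  11[even]0 (head at position 2)
Step 3: δ(even, 0) = (even, 0, R)  ⊢  110[even]□ (head at position 3)
Step 4: δ(even, □) = (qA, □, R)  ⊢  110□[qA]□ (head at position 4)
The machine is in qA, so it halts and accepts.
It halts after 4 steps.

Final answer: Yes - halts after 4 steps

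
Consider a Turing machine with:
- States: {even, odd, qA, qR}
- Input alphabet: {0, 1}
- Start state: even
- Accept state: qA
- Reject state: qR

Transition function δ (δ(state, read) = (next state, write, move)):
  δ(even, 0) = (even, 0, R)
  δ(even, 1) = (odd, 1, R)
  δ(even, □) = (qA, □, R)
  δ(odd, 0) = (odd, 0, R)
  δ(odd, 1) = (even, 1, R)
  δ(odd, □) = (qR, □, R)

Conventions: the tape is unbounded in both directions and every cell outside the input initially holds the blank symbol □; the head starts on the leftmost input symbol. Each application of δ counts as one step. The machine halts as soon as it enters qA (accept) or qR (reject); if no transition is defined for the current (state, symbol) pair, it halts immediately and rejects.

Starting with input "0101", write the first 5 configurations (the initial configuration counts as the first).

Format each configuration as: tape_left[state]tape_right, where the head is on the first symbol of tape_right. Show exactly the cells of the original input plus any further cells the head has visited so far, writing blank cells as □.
Step 0: [even]0101 (head at position 0)
Step 1: δ(even, 0) = (even, 0, R)  ⊢  0[even]101 (head at position 1)
Step 2: δ(even, 1) = (odd, 1, R)  ⊢  01[odd]01 (head at position 2)
Step 3: δ(odd, 0) = (odd, 0, R)  ⊢  010[odd]1 (head at position 3)
Step 4: δ(odd, 1) = (even, 1, R)  ⊢  0101[even]□ (head at position 4)

Final answer: [even]0101 ⊢ 0[even]101 ⊢ 01[odd]01 ⊢ 010[odd]1 ⊢ 0101[even]□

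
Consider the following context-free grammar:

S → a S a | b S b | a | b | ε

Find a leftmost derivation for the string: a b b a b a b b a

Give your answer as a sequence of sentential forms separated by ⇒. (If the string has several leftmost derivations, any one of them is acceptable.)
Start with S.
Step 1: the leftmost non-terminal is S; apply S → a S a:  a S a
Step 2: the leftmost non-terminal is S; apply S → b S b:  a b S b a
Step 3: the leftmost non-terminal is S; apply S → b S b:  a b b S b b a
Step 4: the leftmost non-terminal is S; apply S → a S a:  a b b a S a b b a
Step 5: the leftmost non-terminal is S; apply S → b:  a b b a b a b b a

Final answer: S ⇒ a S a ⇒ a b S b a ⇒ a b b S b b a ⇒ a b b a S a b b a ⇒ a b b a b a b b a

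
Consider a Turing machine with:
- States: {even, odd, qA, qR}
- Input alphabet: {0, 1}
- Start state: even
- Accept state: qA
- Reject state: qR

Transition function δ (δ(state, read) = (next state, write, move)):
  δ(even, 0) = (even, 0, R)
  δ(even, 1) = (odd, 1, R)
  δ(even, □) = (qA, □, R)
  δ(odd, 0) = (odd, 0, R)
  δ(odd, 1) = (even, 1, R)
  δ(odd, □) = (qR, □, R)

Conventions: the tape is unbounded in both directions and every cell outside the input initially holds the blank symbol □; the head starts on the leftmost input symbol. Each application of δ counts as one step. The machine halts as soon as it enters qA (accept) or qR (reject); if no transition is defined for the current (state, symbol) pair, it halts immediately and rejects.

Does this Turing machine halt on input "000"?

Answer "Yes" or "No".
Step 0: [even]000 (head at position 0)
Step 1: δ(even, 0) = (even, 0, R)  ⊢  0[even]00 (head at position 1)
Step 2: δ(even, 0) = (even, 0, R)  ⊢  00[even]0 (head at position 2)
Step 3: δ(even, 0) = (even, 0, R)  ⊢  000[even]□ (head at position 3)
Step 4: δ(even, □) = (qA, □, R)  ⊢  000□[qA]□ (head at position 4)
The machine is in qA, so it halts and accepts.
It halts after 4 steps.

Final answer: Yes - halts after 4 steps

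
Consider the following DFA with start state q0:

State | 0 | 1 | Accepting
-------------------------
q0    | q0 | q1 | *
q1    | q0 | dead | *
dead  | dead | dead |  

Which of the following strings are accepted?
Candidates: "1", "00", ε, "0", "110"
"1": q0 → q1; q1 is accepting → accepted
"00": q0 → q0 → q0; q0 is accepting → accepted
ε: q0; q0 is accepting → accepted
"0": q0 → q0; q0 is accepting → accepted
"110": q0 → q1 → dead → dead; dead is not accepting → rejected

Final answer: "1", "00", ε, "0"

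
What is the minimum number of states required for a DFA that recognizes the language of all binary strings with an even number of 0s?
Language: binary strings with an even number of 0s
Lower bound (Myhill–Nerode): the prefixes ε, 0 are pairwise distinguishable:
  ε vs 0: suffix ε distinguishes them (ε has zero 0s (accepted), 0 has one 0 (rejected))
So any DFA needs at least 2 states.
Upper bound: a DFA with 2 states exists (one state per class above).
Minimum states: 2

Final answer: 2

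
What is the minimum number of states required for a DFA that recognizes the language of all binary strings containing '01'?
Language: binary strings containing '01'
Lower bound (Myhill–Nerode): the prefixes ε, 0, 01 are pairwise distinguishable:
  ε vs 01: suffix ε distinguishes them (ε is rejected, 01 is accepted)
  0 vs 01: suffix ε distinguishes them (0 is rejected, 01 is accepted)
  ε vs 0: suffix 1 distinguishes them (ε·1 = 1 is rejected, 0·1 = 01 is accepted)
So any DFA needs at least 3 states.
Upper bound: a DFA with 3 states exists (one state per class above: 'no progress', 'last symbol 0', and 'seen 01' (accepting sink)).
Minimum states: 3

Final answer: 3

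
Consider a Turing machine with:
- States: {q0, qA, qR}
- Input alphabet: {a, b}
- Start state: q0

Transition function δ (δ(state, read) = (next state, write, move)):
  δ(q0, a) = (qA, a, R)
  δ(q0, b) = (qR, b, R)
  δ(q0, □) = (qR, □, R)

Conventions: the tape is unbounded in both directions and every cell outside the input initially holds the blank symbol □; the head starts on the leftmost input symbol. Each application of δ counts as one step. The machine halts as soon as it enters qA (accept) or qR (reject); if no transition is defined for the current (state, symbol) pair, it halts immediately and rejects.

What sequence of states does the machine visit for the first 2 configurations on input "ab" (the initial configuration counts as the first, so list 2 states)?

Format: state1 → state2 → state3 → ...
Step 0: [q0]ab (head at position 0)
Step 1: δ(q0, a) = (qA, a, R)  ⊢  a[qA]b (head at position 1)
Reading off the states of these 2 configurations: q0 → qA

Final answer: q0 → qA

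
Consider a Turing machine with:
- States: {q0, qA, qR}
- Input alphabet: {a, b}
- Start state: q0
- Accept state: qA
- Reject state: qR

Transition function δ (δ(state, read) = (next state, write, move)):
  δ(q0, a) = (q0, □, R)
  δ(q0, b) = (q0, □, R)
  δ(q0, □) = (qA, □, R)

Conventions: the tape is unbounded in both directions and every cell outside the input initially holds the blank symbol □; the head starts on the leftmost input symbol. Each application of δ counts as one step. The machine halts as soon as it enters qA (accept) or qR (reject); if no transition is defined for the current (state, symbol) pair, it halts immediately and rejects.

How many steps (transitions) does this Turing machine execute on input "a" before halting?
Step 0: [q0]a (head at position 0)
Step 1: δ(q0, a) = (q0, □, R)  ⊢  □[q0]□ (head at position 1)
Step 2: δ(q0, □) = (qA, □, R)  ⊢  □□[qA]□ (head at position 2)
The machine is in qA, so it halts and accepts.
Number of transitions executed: 2.

Final answer: 2 steps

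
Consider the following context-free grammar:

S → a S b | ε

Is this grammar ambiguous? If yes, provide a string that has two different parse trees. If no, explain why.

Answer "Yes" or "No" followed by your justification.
At every step exactly one production applies: if the remaining string to generate is non-empty it starts with a and ends with b, forcing S → a S b; if it is empty, S → ε is forced. Hence each string a^n b^n has exactly one derivation (S → a S b applied n times, then S → ε) and one parse tree.

Final answer: No - the grammar is unambiguous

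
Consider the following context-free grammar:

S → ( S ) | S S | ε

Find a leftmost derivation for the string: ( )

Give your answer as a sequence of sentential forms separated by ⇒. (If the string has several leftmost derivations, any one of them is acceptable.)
Start with S.
Step 1: the leftmost non-terminal is S; apply S → ( S ):  ( S )
Step 2: the leftmost non-terminal is S; apply S → ε:  ( )

Final answer: S ⇒ ( S ) ⇒ ( )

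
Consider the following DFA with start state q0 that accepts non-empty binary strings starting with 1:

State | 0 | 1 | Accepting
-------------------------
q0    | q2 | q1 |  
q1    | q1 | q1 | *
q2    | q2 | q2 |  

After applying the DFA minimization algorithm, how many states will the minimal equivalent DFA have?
All 3 states are reachable from q0, so none can be removed as unreachable.
Table-filling: first mark every (accepting, non-accepting) pair as distinguishable (accepting: {q1}; non-accepting: {q0, q2}).
Round 1: (q0, q2) on '1' go to q1 and q2, already distinguishable → mark.
Every pair of states is distinguishable, so the DFA is already minimal.
Equivalence classes: {q0}, {q1}, {q2} → 3 states.

Final answer: 3 states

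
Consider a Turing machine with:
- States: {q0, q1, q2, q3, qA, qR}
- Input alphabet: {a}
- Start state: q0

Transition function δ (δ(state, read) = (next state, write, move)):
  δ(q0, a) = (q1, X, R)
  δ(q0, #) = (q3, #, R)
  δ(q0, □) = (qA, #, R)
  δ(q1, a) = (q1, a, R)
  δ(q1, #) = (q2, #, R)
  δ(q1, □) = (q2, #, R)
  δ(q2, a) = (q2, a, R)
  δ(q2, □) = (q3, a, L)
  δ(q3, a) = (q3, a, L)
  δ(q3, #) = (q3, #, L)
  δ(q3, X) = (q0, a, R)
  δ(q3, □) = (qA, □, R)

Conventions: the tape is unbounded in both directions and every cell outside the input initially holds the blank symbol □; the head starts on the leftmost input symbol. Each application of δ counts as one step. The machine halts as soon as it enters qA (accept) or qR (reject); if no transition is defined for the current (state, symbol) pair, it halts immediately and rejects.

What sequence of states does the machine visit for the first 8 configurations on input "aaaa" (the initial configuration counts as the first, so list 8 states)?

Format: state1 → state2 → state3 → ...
Step 0: [q0]aaaa (head at position 0)
Step 1: δ(q0, a) = (q1, X, R)  ⊢  X[q1]aaa (head at position 1)
Step 2: δ(q1, a) = (q1, a, R)  ⊢  Xa[q1]aa (head at position 2)
Step 3: δ(q1, a) = (q1, a, R)  ⊢  Xaa[q1]a (head at position 3)
Step 4: δ(q1, a) = (q1, a, R)  ⊢  Xaaa[q1]□ (head at position 4)
Step 5: δ(q1, □) = (q2, #, R)  ⊢  Xaaa#[q2]□ (head at position 5)
Step 6: δ(q2, □) = (q3, a, L)  ⊢  Xaaa[q3]#a (head at position 4)
Step 7: δ(q3, #) = (q3, #, L)  ⊢  Xaa[q3]a#a (head at position 3)
Reading off the states of these 8 configurations: q0 → q1 → q1 → q1 → q1 → q2 → q3 → q3

Final answer: q0 → q1 → q1 → q1 → q1 → q2 → q3 → q3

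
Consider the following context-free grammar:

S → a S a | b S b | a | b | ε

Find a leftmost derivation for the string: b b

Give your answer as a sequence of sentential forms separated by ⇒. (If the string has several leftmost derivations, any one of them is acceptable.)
Start with S.
Step 1: the leftmost non-terminal is S; apply S → b S b:  b S b
Step 2: the leftmost non-terminal is S; apply S → ε:  b b

Final answer: S ⇒ b S b ⇒ b b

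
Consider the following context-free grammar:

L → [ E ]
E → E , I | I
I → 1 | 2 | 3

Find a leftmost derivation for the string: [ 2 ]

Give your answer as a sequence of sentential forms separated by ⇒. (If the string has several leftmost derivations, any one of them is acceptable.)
Start with L.
Step 1: the leftmost non-terminal is L; apply L → [ E ]:  [ E ]
Step 2: the leftmost non-terminal is E; apply E → I:  [ I ]
Step 3: the leftmost non-terminal is I; apply I → 2:  [ 2 ]

Final answer: L ⇒ [ E ] ⇒ [ I ] ⇒ [ 2 ]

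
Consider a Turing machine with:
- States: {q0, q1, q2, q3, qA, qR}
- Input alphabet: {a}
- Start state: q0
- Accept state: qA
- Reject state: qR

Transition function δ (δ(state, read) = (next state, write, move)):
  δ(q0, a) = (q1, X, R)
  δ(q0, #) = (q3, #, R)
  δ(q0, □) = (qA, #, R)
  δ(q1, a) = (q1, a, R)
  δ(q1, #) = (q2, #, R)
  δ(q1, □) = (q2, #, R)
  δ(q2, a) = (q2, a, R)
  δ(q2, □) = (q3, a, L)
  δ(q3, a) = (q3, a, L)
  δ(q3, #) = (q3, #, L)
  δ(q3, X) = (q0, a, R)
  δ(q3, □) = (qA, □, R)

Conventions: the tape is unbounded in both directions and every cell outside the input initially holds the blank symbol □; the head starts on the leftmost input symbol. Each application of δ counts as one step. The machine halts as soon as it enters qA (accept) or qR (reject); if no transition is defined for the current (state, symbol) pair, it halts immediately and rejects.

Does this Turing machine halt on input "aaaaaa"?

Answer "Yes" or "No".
Trace (configuration after each step, as tape_left[state]tape_right with head position):
Step 0: [q0]aaaaaa (head at position 0)
Step 1: X[q1]aaaaa (head 1)
Step 2: Xa[q1]aaaa (head 2)
Step 3: Xaa[q1]aaa (head 3)
Step 4: Xaaa[q1]aa (head 4)
Step 5: Xaaaa[q1]a (head 5)
Step 6: Xaaaaa[q1]□ (head 6)
Step 7: Xaaaaa#[q2]□ (head 7)
Step 8: Xaaaaa[q3]#a (head 6)
Step 9: Xaaaa[q3]a#a (head 5)
Step 10: Xaaa[q3]aa#a (head 4)
Step 11: Xaa[q3]aaa#a (head 3)
Step 12: Xa[q3]aaaa#a (head 2)
Step 13: X[q3]aaaaa#a (head 1)
Step 14: [q3]Xaaaaa#a (head 0)
Step 15: a[q0]aaaaa#a (head 1)
Step 16: aX[q1]aaaa#a (head 2)
Step 17: aXa[q1]aaa#a (head 3)
Step 18: aXaa[q1]aa#a (head 4)
Step 19: aXaaa[q1]a#a (head 5)
Step 20: aXaaaa[q1]#a (head 6)
Step 21: aXaaaa#[q2]a (head 7)
Step 22: aXaaaa#a[q2]□ (head 8)
Step 23: aXaaaa#[q3]aa (head 7)
Step 24: aXaaaa[q3]#aa (head 6)
Step 25: aXaaa[q3]a#aa (head 5)
Step 26: aXaa[q3]aa#aa (head 4)
Step 27: aXa[q3]aaa#aa (head 3)
Step 28: aX[q3]aaaa#aa (head 2)
Step 29: a[q3]Xaaaa#aa (head 1)
Step 30: aa[q0]aaaa#aa (head 2)
Step 31: aaX[q1]aaa#aa (head 3)
Step 32: aaXa[q1]aa#aa (head 4)
Step 33: aaXaa[q1]a#aa (head 5)
Step 34: aaXaaa[q1]#aa (head 6)
Step 35: aaXaaa#[q2]aa (head 7)
Step 36: aaXaaa#a[q2]a (head 8)
Step 37: aaXaaa#aa[q2]□ (head 9)
Step 38: aaXaaa#a[q3]aa (head 8)
Step 39: aaXaaa#[q3]aaa (head 7)
Step 40: aaXaaa[q3]#aaa (head 6)
Step 41: aaXaa[q3]a#aaa (head 5)
Step 42: aaXa[q3]aa#aaa (head 4)
Step 43: aaX[q3]aaa#aaa (head 3)
Step 44: aa[q3]Xaaa#aaa (head 2)
Step 45: aaa[q0]aaa#aaa (head 3)
Step 46: aaaX[q1]aa#aaa (head 4)
Step 47: aaaXa[q1]a#aaa (head 5)
Step 48: aaaXaa[q1]#aaa (head 6)
Step 49: aaaXaa#[q2]aaa (head 7)
Step 50: aaaXaa#a[q2]aa (head 8)
Step 51: aaaXaa#aa[q2]a (head 9)
Step 52: aaaXaa#aaa[q2]□ (head 10)
Step 53: aaaXaa#aa[q3]aa (head 9)
Step 54: aaaXaa#a[q3]aaa (head 8)
Step 55: aaaXaa#[q3]aaaa (head 7)
Step 56: aaaXaa[q3]#aaaa (head 6)
Step 57: aaaXa[q3]a#aaaa (head 5)
Step 58: aaaX[q3]aa#aaaa (head 4)
Step 59: aaa[q3]Xaa#aaaa (head 3)
Step 60: aaaa[q0]aa#aaaa (head 4)
Step 61: aaaaX[q1]a#aaaa (head 5)
Step 62: aaaaXa[q1]#aaaa (head 6)
Step 63: aaaaXa#[q2]aaaa (head 7)
Step 64: aaaaXa#a[q2]aaa (head 8)
Step 65: aaaaXa#aa[q2]aa (head 9)
Step 66: aaaaXa#aaa[q2]a (head 10)
Step 67: aaaaXa#aaaa[q2]□ (head 11)
Step 68: aaaaXa#aaa[q3]aa (head 10)
Step 69: aaaaXa#aa[q3]aaa (head 9)
Step 70: aaaaXa#a[q3]aaaa (head 8)
Step 71: aaaaXa#[q3]aaaaa (head 7)
Step 72: aaaaXa[q3]#aaaaa (head 6)
Step 73: aaaaX[q3]a#aaaaa (head 5)
Step 74: aaaa[q3]Xa#aaaaa (head 4)
Step 75: aaaaa[q0]a#aaaaa (head 5)
Step 76: aaaaaX[q1]#aaaaa (head 6)
Step 77: aaaaaX#[q2]aaaaa (head 7)
Step 78: aaaaaX#a[q2]aaaa (head 8)
Step 79: aaaaaX#aa[q2]aaa (head 9)
Step 80: aaaaaX#aaa[q2]aa (head 10)
Step 81: aaaaaX#aaaa[q2]a (head 11)
Step 82: aaaaaX#aaaaa[q2]□ (head 12)
Step 83: aaaaaX#aaaa[q3]aa (head 11)
Step 84: aaaaaX#aaa[q3]aaa (head 10)
Step 85: aaaaaX#aa[q3]aaaa (head 9)
Step 86: aaaaaX#a[q3]aaaaa (head 8)
Step 87: aaaaaX#[q3]aaaaaa (head 7)
Step 88: aaaaaX[q3]#aaaaaa (head 6)
Step 89: aaaaa[q3]X#aaaaaa (head 5)
Step 90: aaaaaa[q0]#aaaaaa (head 6)
Step 91: aaaaaa#[q3]aaaaaa (head 7)
Step 92: aaaaaa[q3]#aaaaaa (head 6)
Step 93: aaaaa[q3]a#aaaaaa (head 5)
Step 94: aaaa[q3]aa#aaaaaa (head 4)
Step 95: aaa[q3]aaa#aaaaaa (head 3)
Step 96: aa[q3]aaaa#aaaaaa (head 2)
Step 97: a[q3]aaaaa#aaaaaa (head 1)
Step 98: [q3]aaaaaa#aaaaaa (head 0)
Step 99: [q3]□aaaaaa#aaaaaa (head -1)
Step 100: □[qA]aaaaaa#aaaaaa (head 0)
The machine is in qA, so it halts and accepts.
It halts after 100 steps.

Final answer: Yes - halts after 100 steps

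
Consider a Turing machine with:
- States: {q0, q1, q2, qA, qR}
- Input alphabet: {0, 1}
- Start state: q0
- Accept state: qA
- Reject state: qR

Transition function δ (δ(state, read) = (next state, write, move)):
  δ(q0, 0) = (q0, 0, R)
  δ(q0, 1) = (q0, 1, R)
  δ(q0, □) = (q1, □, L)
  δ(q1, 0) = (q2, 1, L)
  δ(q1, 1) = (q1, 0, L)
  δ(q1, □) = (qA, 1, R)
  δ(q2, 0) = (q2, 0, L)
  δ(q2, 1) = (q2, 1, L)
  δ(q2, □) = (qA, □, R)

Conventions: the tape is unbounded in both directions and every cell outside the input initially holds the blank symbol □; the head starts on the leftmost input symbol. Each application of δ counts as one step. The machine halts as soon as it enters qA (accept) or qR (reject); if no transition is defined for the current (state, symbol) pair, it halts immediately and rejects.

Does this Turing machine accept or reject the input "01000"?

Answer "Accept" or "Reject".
Step 0: [q0]01000 (head at position 0)
Step 1: δ(q0, 0) = (q0, 0, R)  ⊢  0[q0]1000 (head at position 1)
Step 2: δ(q0, 1) = (q0, 1, R)  ⊢  01[q0]000 (head at position 2)
Step 3: δ(q0, 0) = (q0, 0, R)  ⊢  010[q0]00 (head at position 3)
Step 4: δ(q0, 0) = (q0, 0, R)  ⊢  0100[q0]0 (head at position 4)
Step 5: δ(q0, 0) = (q0, 0, R)  ⊢  01000[q0]□ (head at position 5)
Step 6: δ(q0, □) = (q1, □, L)  ⊢  0100[q1]0□ (head at position 4)
Step 7: δ(q1, 0) = (q2, 1, L)  ⊢  010[q2]01□ (head at position 3)
Step 8: δ(q2, 0) = (q2, 0, L)  ⊢  01[q2]001□ (head at position 2)
Step 9: δ(q2, 0) = (q2, 0, L)  ⊢  0[q2]1001□ (head at position 1)
Step 10: δ(q2, 1) = (q2, 1, L)  ⊢  [q2]01001□ (head at position 0)
Step 11: δ(q2, 0) = (q2, 0, L)  ⊢  [q2]□01001□ (head at position -1)
Step 12: δ(q2, □) = (qA, □, R)  ⊢  □[qA]01001□ (head at position 0)
The machine is in qA, so it halts and accepts.

Final answer: Accept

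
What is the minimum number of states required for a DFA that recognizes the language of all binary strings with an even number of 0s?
Language: binary strings with an even number of 0s
Lower bound (Myhill–Nerode): the prefixes ε, 0 are pairwise distinguishable:
  ε vs 0: suffix ε distinguishes them (ε has zero 0s (accepted), 0 has one 0 (rejected))
So any DFA needs at least 2 states.
Upper bound: a DFA with 2 states exists (one state per class above).
Minimum states: 2

Final answer: 2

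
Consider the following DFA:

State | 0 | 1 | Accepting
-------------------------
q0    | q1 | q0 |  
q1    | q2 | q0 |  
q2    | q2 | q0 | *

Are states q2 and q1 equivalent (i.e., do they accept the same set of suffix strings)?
Try the suffix ε (the empty string).
From q2: q2 — accepting.
From q1: q1 — not accepting.
The two states disagree on this suffix, so they are not equivalent.

Final answer: No. Distinguishing string: ε (the empty string) - accepted from q2 but not from q1.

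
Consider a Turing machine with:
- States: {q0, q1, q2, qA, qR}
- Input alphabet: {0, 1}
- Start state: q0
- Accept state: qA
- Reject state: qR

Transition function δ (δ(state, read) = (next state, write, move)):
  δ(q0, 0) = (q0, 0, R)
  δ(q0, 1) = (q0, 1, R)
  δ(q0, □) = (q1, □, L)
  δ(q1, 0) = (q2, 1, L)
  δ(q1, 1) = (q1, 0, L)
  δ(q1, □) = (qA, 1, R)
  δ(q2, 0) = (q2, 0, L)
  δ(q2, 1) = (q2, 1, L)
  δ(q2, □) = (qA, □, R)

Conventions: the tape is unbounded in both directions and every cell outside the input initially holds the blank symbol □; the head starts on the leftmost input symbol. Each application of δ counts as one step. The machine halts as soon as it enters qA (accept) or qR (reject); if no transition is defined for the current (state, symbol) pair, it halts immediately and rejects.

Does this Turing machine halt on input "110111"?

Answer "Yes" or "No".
Step 0: [q0]110111 (head at position 0)
Step 1: δ(q0, 1) = (q0, 1, R)  ⊢  1[q0]10111 (head at position 1)
Step 2: δ(q0, 1) = (q0, 1, R)  ⊢  11[q0]0111 (head at position 2)
Step 3: δ(q0, 0) = (q0, 0, R)  ⊢  110[q0]111 (head at position 3)
Step 4: δ(q0, 1) = (q0, 1, R)  ⊢  1101[q0]11 (head at position 4)
Step 5: δ(q0, 1) = (q0, 1, R)  ⊢  11011[q0]1 (head at position 5)
Step 6: δ(q0, 1) = (q0, 1, R)  ⊢  110111[q0]□ (head at position 6)
Step 7: δ(q0, □) = (q1, □, L)  ⊢  11011[q1]1□ (head at position 5)
Step 8: δ(q1, 1) = (q1, 0, L)  ⊢  1101[q1]10□ (head at position 4)
Step 9: δ(q1, 1) = (q1, 0, L)  ⊢  110[q1]100□ (head at position 3)
Step 10: δ(q1, 1) = (q1, 0, L)  ⊢  11[q1]0000□ (head at position 2)
Step 11: δ(q1, 0) = (q2, 1, L)  ⊢  1[q2]11000□ (head at position 1)
Step 12: δ(q2, 1) = (q2, 1, L)  ⊢  [q2]111000□ (head at position 0)
Step 13: δ(q2, 1) = (q2, 1, L)  ⊢  [q2]□111000□ (head at position -1)
Step 14: δ(q2, □) = (qA, □, R)  ⊢  □[qA]111000□ (head at position 0)
The machine is in qA, so it halts and accepts.
It halts after 14 steps.

Final answer: Yes - halts after 14 steps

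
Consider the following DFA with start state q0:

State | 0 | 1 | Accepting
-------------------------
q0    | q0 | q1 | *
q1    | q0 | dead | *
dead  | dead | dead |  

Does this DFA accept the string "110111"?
Start in q0.
Read '1': q0 → q1
Read '1': q1 → dead
Read '0': dead → dead
Read '1': dead → dead
Read '1': dead → dead
Read '1': dead → dead
Final state dead is not accepting, so the string is rejected.

Final answer: No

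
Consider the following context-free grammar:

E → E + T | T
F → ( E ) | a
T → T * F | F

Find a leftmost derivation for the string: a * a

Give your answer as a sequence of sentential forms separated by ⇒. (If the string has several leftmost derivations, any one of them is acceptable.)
Start with E.
Step 1: the leftmost non-terminal is E; apply E → T:  T
Step 2: the leftmost non-terminal is T; apply T → T * F:  T * F
Step 3: the leftmost non-terminal is T; apply T → F:  F * F
Step 4: the leftmost non-terminal is F; apply F → a:  a * F
Step 5: the leftmost non-terminal is F; apply F → a:  a * a

Final answer: E ⇒ T ⇒ T * F ⇒ F * F ⇒ a * F ⇒ a * a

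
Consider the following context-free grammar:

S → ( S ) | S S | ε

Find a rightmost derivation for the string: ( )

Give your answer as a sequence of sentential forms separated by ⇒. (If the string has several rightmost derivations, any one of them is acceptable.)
Start with S.
Step 1: the rightmost non-terminal is S; apply S → ( S ):  ( S )
Step 2: the rightmost non-terminal is S; apply S → ε:  ( )

Final answer: S ⇒ ( S ) ⇒ ( )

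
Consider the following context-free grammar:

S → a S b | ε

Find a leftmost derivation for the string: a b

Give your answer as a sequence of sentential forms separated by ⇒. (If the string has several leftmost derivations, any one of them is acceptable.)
Start with S.
Step 1: the leftmost non-terminal is S; apply S → a S b:  a S b
Step 2: the leftmost non-terminal is S; apply S → ε:  a b

Final answer: S ⇒ a S b ⇒ a b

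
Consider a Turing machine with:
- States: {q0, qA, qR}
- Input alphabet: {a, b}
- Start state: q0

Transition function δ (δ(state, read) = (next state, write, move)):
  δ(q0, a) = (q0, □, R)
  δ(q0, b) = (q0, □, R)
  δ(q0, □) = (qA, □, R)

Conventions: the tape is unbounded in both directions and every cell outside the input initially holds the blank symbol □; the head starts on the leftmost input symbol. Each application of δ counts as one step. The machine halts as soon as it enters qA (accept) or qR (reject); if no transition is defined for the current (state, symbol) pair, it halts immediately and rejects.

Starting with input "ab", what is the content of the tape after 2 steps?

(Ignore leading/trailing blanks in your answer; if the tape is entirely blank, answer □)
Step 0: [q0]ab (head at position 0)
Step 1: δ(q0, a) = (q0, □, R)  ⊢  □[q0]b (head at position 1)
Step 2: δ(q0, b) = (q0, □, R)  ⊢  □□[q0]□ (head at position 2)
Tape after 2 steps (ignoring surrounding blanks): □

Final answer: Tape: □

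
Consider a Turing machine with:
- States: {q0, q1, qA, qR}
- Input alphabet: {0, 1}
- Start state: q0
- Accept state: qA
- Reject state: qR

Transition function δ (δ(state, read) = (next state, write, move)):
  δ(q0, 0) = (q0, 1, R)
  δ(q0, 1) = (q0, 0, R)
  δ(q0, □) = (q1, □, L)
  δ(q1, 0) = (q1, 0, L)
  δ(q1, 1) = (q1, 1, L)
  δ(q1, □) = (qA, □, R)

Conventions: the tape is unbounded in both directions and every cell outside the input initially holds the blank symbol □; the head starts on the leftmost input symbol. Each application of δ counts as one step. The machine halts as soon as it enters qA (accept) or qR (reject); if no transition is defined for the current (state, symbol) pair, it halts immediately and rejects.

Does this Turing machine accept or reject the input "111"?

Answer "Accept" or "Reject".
Step 0: [q0]111 (head at position 0)
Step 1: δ(q0, 1) = (q0, 0, R)  ⊢  0[q0]11 (head at position 1)
Step 2: δ(q0, 1) = (q0, 0, R)  ⊢  00[q0]1 (head at position 2)
Step 3: δ(q0, 1) = (q0, 0, R)  ⊢  000[q0]□ (head at position 3)
Step 4: δ(q0, □) = (q1, □, L)  ⊢  00[q1]0□ (head at position 2)
Step 5: δ(q1, 0) = (q1, 0, L)  ⊢  0[q1]00□ (head at position 1)
Step 6: δ(q1, 0) = (q1, 0, L)  ⊢  [q1]000□ (head at position 0)
Step 7: δ(q1, 0) = (q1, 0, L)  ⊢  [q1]□000□ (head at position -1)
Step 8: δ(q1, □) = (qA, □, R)  ⊢  □[qA]000□ (head at position 0)
The machine is in qA, so it halts and accepts.

Final answer: Accept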